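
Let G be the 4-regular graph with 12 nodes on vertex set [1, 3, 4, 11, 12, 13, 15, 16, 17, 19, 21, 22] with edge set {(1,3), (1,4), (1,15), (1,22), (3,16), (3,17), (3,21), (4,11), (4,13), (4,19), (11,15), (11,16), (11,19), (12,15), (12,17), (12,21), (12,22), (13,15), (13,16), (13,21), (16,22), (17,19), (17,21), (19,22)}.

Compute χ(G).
Clique number ω(G) = 3 (lower bound: χ ≥ ω).
The clique on [4, 11, 19] has size 3, forcing χ ≥ 3, and the coloring below uses 3 colors, so χ(G) = 3.
A valid 3-coloring: color 1: [1, 16, 19, 21]; color 2: [4, 15, 17, 22]; color 3: [3, 11, 12, 13].

χ(G) = 3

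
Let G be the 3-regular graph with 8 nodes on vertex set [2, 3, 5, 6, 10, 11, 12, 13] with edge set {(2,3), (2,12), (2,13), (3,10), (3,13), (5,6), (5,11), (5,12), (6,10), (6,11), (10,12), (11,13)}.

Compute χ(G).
Clique number ω(G) = 3 (lower bound: χ ≥ ω).
The clique on [2, 3, 13] has size 3, forcing χ ≥ 3, and the coloring below uses 3 colors, so χ(G) = 3.
A valid 3-coloring: color 1: [3, 11, 12]; color 2: [6, 13]; color 3: [2, 5, 10].

χ(G) = 3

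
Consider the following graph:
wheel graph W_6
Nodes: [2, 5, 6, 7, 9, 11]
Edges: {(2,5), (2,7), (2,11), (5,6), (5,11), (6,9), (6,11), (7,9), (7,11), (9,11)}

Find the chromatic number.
Clique number ω(G) = 3 (lower bound: χ ≥ ω).
Odd cycle [6, 5, 2, 7, 9] needs 3 colors (χ ≥ 3).
Vertex 11 is adjacent to every vertex of [2, 5, 6, 7, 9], which already need 3 colors among themselves, so 11 needs a new color (χ ≥ 4).
The coloring below uses 4 colors, so χ(G) = 4.
A valid 4-coloring: color 1: [11]; color 2: [6, 7]; color 3: [5, 9]; color 4: [2].

χ(G) = 4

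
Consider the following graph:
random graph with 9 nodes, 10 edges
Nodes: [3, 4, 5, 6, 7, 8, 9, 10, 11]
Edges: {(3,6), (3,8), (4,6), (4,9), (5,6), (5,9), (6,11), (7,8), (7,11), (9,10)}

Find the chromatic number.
Clique number ω(G) = 2 (lower bound: χ ≥ ω).
Odd cycle [3, 8, 7, 11, 6] needs 3 colors (χ ≥ 3).
The coloring below uses 3 colors, so χ(G) = 3.
A valid 3-coloring: color 1: [6, 7, 9]; color 2: [3, 4, 5, 10, 11]; color 3: [8].

χ(G) = 3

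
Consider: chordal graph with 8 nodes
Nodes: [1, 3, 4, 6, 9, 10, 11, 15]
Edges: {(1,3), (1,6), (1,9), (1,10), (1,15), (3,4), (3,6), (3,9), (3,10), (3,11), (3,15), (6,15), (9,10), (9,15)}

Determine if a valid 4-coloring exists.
A valid 4-coloring: color 1: [3]; color 2: [1, 4, 11]; color 3: [6, 9]; color 4: [10, 15].
(χ(G) = 4 ≤ 4.)

Yes, G is 4-colorable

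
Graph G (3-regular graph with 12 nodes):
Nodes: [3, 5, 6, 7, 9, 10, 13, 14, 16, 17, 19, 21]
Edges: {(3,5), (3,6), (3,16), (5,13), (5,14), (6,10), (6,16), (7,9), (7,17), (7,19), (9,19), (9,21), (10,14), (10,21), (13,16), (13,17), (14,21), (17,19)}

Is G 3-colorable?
Yes, G is 3-colorable

A valid 3-coloring: color 1: [5, 9, 10, 16, 17]; color 2: [3, 7, 13, 14]; color 3: [6, 19, 21].
(χ(G) = 3 ≤ 3.)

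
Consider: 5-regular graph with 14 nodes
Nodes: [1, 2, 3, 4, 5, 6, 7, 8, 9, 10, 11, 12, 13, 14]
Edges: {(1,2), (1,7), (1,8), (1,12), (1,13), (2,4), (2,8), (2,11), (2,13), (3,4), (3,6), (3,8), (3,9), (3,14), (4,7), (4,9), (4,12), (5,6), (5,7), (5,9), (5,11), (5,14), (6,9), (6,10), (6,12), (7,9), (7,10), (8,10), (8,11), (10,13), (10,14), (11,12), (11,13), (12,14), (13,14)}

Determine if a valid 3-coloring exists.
Odd cycle [7, 5, 6, 3, 4] needs 3 colors (χ ≥ 3).
Vertex 9 is adjacent to every vertex of [3, 4, 5, 6, 7], which already need 3 colors among themselves, so 9 needs a new color (χ ≥ 4).
Hence χ(G) ≥ 4 > 3, so no proper 3-coloring exists.

No, G is not 3-colorable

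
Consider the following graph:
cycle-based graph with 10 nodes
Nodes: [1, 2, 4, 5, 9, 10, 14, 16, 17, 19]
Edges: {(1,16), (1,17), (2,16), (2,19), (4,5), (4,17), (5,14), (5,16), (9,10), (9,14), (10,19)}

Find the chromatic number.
Clique number ω(G) = 2 (lower bound: χ ≥ ω).
Odd cycle [1, 17, 4, 5, 16] needs 3 colors (χ ≥ 3).
The coloring below uses 3 colors, so χ(G) = 3.
A valid 3-coloring: color 1: [14, 16, 17, 19]; color 2: [1, 2, 5, 10]; color 3: [4, 9].

χ(G) = 3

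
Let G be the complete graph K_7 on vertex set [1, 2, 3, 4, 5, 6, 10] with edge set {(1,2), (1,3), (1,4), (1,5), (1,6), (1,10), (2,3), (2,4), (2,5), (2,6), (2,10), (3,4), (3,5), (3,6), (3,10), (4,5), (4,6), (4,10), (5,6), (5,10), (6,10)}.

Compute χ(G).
Clique number ω(G) = 7 (lower bound: χ ≥ ω).
The clique on [1, 2, 3, 4, 5, 6, 10] has size 7, forcing χ ≥ 7, and the coloring below uses 7 colors, so χ(G) = 7.
A valid 7-coloring: color 1: [5]; color 2: [1]; color 3: [2]; color 4: [3]; color 5: [4]; color 6: [6]; color 7: [10].

χ(G) = 7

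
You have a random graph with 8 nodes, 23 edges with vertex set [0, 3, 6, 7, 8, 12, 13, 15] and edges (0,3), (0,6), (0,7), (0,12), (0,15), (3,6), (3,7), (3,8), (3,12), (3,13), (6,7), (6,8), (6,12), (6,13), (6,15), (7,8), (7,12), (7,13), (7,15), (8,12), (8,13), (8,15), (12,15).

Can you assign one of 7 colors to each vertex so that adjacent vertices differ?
A valid 7-coloring: color 1: [6]; color 2: [7]; color 3: [12, 13]; color 4: [3, 15]; color 5: [0, 8].
(χ(G) = 5 ≤ 7.)

Yes, G is 7-colorable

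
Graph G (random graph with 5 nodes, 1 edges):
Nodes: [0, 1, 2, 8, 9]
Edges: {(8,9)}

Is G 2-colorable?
Yes, G is 2-colorable

A valid 2-coloring: color 1: [0, 1, 2, 8]; color 2: [9].
(χ(G) = 2 ≤ 2.)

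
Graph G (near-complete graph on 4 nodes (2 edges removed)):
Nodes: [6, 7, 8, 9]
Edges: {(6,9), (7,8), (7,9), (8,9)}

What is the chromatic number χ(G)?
χ(G) = 3

Clique number ω(G) = 3 (lower bound: χ ≥ ω).
The clique on [7, 8, 9] has size 3, forcing χ ≥ 3, and the coloring below uses 3 colors, so χ(G) = 3.
A valid 3-coloring: color 1: [9]; color 2: [6, 7]; color 3: [8].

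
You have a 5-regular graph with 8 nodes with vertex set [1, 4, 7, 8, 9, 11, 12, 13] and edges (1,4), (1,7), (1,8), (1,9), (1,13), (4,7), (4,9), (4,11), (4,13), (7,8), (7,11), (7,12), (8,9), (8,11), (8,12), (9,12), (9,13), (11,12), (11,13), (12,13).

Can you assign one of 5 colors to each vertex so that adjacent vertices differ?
Yes, G is 5-colorable

A valid 5-coloring: color 1: [4, 8]; color 2: [9, 11]; color 3: [1, 12]; color 4: [7, 13].
(χ(G) = 4 ≤ 5.)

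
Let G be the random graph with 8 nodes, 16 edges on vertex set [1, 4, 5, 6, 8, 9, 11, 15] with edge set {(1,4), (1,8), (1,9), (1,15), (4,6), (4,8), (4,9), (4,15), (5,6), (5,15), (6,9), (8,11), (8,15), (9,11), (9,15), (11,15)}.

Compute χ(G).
Clique number ω(G) = 4 (lower bound: χ ≥ ω).
The clique on [1, 4, 8, 15] has size 4, forcing χ ≥ 4, and the coloring below uses 4 colors, so χ(G) = 4.
A valid 4-coloring: color 1: [6, 15]; color 2: [5, 8, 9]; color 3: [4, 11]; color 4: [1].

χ(G) = 4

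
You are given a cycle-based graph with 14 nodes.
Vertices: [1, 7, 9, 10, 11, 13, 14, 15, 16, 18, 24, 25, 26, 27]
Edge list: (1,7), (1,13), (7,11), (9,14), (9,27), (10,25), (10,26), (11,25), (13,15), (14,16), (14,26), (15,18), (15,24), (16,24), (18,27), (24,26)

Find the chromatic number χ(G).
Clique number ω(G) = 2 (lower bound: χ ≥ ω).
Odd cycle [16, 14, 9, 27, 18, 15, 24] needs 3 colors (χ ≥ 3).
The coloring below uses 3 colors, so χ(G) = 3.
A valid 3-coloring: color 1: [1, 9, 15, 16, 25, 26]; color 2: [10, 11, 13, 14, 24, 27]; color 3: [7, 18].

χ(G) = 3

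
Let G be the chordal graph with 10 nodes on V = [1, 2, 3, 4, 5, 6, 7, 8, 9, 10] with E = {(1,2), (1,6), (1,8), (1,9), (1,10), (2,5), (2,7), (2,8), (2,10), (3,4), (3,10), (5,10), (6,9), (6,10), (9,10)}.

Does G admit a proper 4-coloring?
Yes, G is 4-colorable

A valid 4-coloring: color 1: [4, 7, 8, 10]; color 2: [1, 3, 5]; color 3: [2, 9]; color 4: [6].
(χ(G) = 4 ≤ 4.)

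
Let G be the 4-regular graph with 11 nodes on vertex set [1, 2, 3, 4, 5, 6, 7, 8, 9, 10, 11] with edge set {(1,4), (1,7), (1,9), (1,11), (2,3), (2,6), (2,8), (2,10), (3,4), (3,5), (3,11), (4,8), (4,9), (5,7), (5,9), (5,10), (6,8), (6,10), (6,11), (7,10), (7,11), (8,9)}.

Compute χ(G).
Clique number ω(G) = 3 (lower bound: χ ≥ ω).
The clique on [1, 4, 9] has size 3, forcing χ ≥ 3, and the coloring below uses 3 colors, so χ(G) = 3.
A valid 3-coloring: color 1: [2, 4, 5, 11]; color 2: [1, 3, 8, 10]; color 3: [6, 7, 9].

χ(G) = 3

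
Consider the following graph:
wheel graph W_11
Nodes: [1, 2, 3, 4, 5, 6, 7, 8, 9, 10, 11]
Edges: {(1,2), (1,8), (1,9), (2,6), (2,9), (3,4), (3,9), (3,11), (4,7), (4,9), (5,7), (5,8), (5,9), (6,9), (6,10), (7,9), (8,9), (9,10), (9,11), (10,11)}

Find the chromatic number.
χ(G) = 3

Clique number ω(G) = 3 (lower bound: χ ≥ ω).
The clique on [1, 8, 9] has size 3, forcing χ ≥ 3, and the coloring below uses 3 colors, so χ(G) = 3.
A valid 3-coloring: color 1: [9]; color 2: [1, 4, 5, 6, 11]; color 3: [2, 3, 7, 8, 10].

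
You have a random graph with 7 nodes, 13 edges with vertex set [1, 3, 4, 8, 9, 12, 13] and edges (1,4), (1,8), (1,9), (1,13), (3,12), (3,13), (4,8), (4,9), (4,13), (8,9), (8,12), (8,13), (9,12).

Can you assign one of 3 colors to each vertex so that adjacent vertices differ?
The clique on vertices [1, 4, 8, 9] has size 4 > 3, so it alone needs 4 colors.

No, G is not 3-colorable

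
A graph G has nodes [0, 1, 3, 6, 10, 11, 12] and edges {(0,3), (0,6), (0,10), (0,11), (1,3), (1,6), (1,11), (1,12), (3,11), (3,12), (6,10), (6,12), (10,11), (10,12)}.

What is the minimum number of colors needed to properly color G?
χ(G) = 4

Clique number ω(G) = 3 (lower bound: χ ≥ ω).
Suppose a proper 3-coloring c exists. The clique [0, 3, 11] takes 3 distinct colors; by symmetry let c(0) = 1, c(3) = 2, c(11) = 3.
- Vertex 1: neighbors [3, 11] already have colors [2, 3] ⇒ c(1) = 1.
- Vertex 10: neighbors [0, 11] already have colors [1, 3] ⇒ c(10) = 2.
- Vertex 6: neighbors [0, 10] already have colors [1, 2] ⇒ c(6) = 3.
- Vertex 12: neighbors [1, 3, 6] already have colors [1, 2, 3] — all 3 colors blocked. Contradiction.
The forced assignments end in a contradiction, so G has no proper 3-coloring (χ ≥ 4).
The coloring below uses 4 colors, so χ(G) = 4.
A valid 4-coloring: color 1: [3, 10]; color 2: [0, 12]; color 3: [6, 11]; color 4: [1].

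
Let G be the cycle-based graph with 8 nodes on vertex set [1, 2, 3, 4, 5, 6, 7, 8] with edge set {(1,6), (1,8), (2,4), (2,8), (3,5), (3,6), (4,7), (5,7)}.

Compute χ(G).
Clique number ω(G) = 2 (lower bound: χ ≥ ω).
The graph is bipartite (no odd cycle), so 2 colors suffice: χ(G) = 2.
A valid 2-coloring: color 1: [4, 5, 6, 8]; color 2: [1, 2, 3, 7].

χ(G) = 2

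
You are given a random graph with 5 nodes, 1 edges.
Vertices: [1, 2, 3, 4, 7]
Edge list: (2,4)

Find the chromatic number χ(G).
χ(G) = 2

Clique number ω(G) = 2 (lower bound: χ ≥ ω).
The graph is bipartite (no odd cycle), so 2 colors suffice: χ(G) = 2.
A valid 2-coloring: color 1: [1, 2, 3, 7]; color 2: [4].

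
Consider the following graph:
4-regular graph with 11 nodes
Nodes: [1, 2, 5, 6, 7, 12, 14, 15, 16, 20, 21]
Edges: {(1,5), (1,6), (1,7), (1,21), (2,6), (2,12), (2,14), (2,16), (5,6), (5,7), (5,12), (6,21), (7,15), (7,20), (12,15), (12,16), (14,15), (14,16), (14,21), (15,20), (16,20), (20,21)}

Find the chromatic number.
χ(G) = 3

Clique number ω(G) = 3 (lower bound: χ ≥ ω).
The clique on [1, 5, 6] has size 3, forcing χ ≥ 3, and the coloring below uses 3 colors, so χ(G) = 3.
A valid 3-coloring: color 1: [2, 5, 15, 21]; color 2: [6, 7, 16]; color 3: [1, 12, 14, 20].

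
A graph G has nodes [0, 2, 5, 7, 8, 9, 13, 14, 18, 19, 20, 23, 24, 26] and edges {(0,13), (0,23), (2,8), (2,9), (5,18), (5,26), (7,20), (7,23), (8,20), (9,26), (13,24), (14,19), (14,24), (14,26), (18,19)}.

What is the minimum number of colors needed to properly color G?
Clique number ω(G) = 2 (lower bound: χ ≥ ω).
Odd cycle [26, 9, 2, 8, 20, 7, 23, 0, 13, 24, 14] needs 3 colors (χ ≥ 3).
The coloring below uses 3 colors, so χ(G) = 3.
A valid 3-coloring: color 1: [0, 7, 8, 9, 14, 18]; color 2: [2, 19, 20, 23, 24, 26]; color 3: [5, 13].

χ(G) = 3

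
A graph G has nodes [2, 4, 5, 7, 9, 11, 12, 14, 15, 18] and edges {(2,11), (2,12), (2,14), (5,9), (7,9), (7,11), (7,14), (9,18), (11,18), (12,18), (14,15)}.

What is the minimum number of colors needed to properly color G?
Clique number ω(G) = 2 (lower bound: χ ≥ ω).
The graph is bipartite (no odd cycle), so 2 colors suffice: χ(G) = 2.
A valid 2-coloring: color 1: [4, 9, 11, 12, 14]; color 2: [2, 5, 7, 15, 18].

χ(G) = 2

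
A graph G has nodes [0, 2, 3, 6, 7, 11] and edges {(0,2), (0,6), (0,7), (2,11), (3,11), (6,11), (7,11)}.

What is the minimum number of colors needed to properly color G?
Clique number ω(G) = 2 (lower bound: χ ≥ ω).
The graph is bipartite (no odd cycle), so 2 colors suffice: χ(G) = 2.
A valid 2-coloring: color 1: [0, 11]; color 2: [2, 3, 6, 7].

χ(G) = 2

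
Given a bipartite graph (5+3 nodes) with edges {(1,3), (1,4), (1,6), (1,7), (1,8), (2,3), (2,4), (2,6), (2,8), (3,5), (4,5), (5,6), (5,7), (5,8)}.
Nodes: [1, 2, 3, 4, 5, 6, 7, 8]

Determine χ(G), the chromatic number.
Clique number ω(G) = 2 (lower bound: χ ≥ ω).
The graph is bipartite (no odd cycle), so 2 colors suffice: χ(G) = 2.
A valid 2-coloring: color 1: [1, 2, 5]; color 2: [3, 4, 6, 7, 8].

χ(G) = 2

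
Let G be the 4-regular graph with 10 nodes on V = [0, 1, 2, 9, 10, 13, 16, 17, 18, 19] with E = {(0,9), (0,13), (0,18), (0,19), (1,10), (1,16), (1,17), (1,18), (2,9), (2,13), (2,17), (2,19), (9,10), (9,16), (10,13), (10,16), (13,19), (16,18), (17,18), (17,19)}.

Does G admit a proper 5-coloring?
A valid 5-coloring: color 1: [0, 16, 17]; color 2: [10, 18, 19]; color 3: [1, 9, 13]; color 4: [2].
(χ(G) = 4 ≤ 5.)

Yes, G is 5-colorable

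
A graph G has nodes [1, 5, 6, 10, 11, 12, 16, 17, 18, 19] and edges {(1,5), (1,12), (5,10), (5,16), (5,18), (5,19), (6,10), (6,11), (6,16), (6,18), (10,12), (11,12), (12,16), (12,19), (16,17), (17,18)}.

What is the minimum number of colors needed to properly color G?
χ(G) = 2

Clique number ω(G) = 2 (lower bound: χ ≥ ω).
The graph is bipartite (no odd cycle), so 2 colors suffice: χ(G) = 2.
A valid 2-coloring: color 1: [5, 6, 12, 17]; color 2: [1, 10, 11, 16, 18, 19].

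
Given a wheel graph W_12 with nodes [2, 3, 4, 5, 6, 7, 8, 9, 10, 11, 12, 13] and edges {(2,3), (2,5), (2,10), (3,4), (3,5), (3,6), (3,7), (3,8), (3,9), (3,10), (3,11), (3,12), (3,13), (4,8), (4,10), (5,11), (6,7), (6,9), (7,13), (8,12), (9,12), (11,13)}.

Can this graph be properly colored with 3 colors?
Odd cycle [9, 6, 7, 13, 11, 5, 2, 10, 4, 8, 12] needs 3 colors (χ ≥ 3).
Vertex 3 is adjacent to every vertex of [2, 4, 5, 6, 7, 8, 9, 10, 11, 12, 13], which already need 3 colors among themselves, so 3 needs a new color (χ ≥ 4).
Hence χ(G) ≥ 4 > 3, so no proper 3-coloring exists.

No, G is not 3-colorable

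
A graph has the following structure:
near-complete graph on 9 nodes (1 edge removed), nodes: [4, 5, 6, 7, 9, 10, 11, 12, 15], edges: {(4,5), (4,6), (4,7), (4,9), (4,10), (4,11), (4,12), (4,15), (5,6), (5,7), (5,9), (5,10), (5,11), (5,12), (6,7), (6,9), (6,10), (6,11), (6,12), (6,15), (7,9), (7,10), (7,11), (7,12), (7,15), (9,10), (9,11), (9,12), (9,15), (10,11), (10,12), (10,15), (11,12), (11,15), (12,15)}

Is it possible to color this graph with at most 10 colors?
Yes, G is 10-colorable

A valid 10-coloring: color 1: [4]; color 2: [11]; color 3: [7]; color 4: [6]; color 5: [10]; color 6: [9]; color 7: [12]; color 8: [5, 15].
(χ(G) = 8 ≤ 10.)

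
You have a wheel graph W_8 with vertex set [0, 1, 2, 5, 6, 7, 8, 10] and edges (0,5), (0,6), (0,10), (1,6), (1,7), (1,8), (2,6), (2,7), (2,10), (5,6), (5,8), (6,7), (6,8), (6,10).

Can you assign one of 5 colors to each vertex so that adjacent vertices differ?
Yes, G is 5-colorable

A valid 5-coloring: color 1: [6]; color 2: [7, 8, 10]; color 3: [0, 1, 2]; color 4: [5].
(χ(G) = 4 ≤ 5.)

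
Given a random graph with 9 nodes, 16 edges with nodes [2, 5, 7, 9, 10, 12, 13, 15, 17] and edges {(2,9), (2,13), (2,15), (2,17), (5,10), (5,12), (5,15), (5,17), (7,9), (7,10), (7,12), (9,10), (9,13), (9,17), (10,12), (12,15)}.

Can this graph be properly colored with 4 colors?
A valid 4-coloring: color 1: [5, 9]; color 2: [2, 12]; color 3: [10, 13, 15, 17]; color 4: [7].
(χ(G) = 3 ≤ 4.)

Yes, G is 4-colorable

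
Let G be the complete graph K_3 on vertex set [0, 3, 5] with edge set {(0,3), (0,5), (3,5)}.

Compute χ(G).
Clique number ω(G) = 3 (lower bound: χ ≥ ω).
The clique on [0, 3, 5] has size 3, forcing χ ≥ 3, and the coloring below uses 3 colors, so χ(G) = 3.
A valid 3-coloring: color 1: [3]; color 2: [5]; color 3: [0].

χ(G) = 3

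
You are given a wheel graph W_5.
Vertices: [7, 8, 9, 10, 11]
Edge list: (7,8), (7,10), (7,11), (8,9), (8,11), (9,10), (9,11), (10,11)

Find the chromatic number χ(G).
χ(G) = 3

Clique number ω(G) = 3 (lower bound: χ ≥ ω).
The clique on [8, 9, 11] has size 3, forcing χ ≥ 3, and the coloring below uses 3 colors, so χ(G) = 3.
A valid 3-coloring: color 1: [11]; color 2: [7, 9]; color 3: [8, 10].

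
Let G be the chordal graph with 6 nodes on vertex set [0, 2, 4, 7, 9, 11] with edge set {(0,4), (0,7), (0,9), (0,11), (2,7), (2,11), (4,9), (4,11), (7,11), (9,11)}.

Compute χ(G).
Clique number ω(G) = 4 (lower bound: χ ≥ ω).
The clique on [0, 4, 9, 11] has size 4, forcing χ ≥ 4, and the coloring below uses 4 colors, so χ(G) = 4.
A valid 4-coloring: color 1: [11]; color 2: [0, 2]; color 3: [4, 7]; color 4: [9].

χ(G) = 4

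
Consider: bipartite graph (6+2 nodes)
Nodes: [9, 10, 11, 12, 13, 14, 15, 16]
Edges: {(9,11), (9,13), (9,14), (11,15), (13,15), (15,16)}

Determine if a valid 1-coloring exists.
No, G is not 1-colorable

Edge (9,11) forces its endpoints to differ, so 1 color is not enough.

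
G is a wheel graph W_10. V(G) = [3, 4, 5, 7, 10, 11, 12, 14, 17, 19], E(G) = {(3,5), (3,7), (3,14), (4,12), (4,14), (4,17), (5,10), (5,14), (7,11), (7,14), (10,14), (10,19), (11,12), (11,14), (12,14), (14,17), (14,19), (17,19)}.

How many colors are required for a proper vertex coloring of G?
Clique number ω(G) = 3 (lower bound: χ ≥ ω).
Odd cycle [3, 7, 11, 12, 4, 17, 19, 10, 5] needs 3 colors (χ ≥ 3).
Vertex 14 is adjacent to every vertex of [3, 4, 5, 7, 10, 11, 12, 17, 19], which already need 3 colors among themselves, so 14 needs a new color (χ ≥ 4).
The coloring below uses 4 colors, so χ(G) = 4.
A valid 4-coloring: color 1: [14]; color 2: [3, 4, 10, 11]; color 3: [5, 7, 12, 17]; color 4: [19].

χ(G) = 4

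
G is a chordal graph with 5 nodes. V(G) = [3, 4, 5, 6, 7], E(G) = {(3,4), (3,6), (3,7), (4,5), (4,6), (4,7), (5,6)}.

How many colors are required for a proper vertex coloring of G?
χ(G) = 3

Clique number ω(G) = 3 (lower bound: χ ≥ ω).
The clique on [3, 4, 6] has size 3, forcing χ ≥ 3, and the coloring below uses 3 colors, so χ(G) = 3.
A valid 3-coloring: color 1: [4]; color 2: [6, 7]; color 3: [3, 5].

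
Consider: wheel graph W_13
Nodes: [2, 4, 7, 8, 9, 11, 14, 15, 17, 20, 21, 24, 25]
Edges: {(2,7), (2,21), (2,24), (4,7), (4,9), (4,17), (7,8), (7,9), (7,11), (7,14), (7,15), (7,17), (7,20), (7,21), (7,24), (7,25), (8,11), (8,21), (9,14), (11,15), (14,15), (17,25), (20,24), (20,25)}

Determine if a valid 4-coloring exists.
A valid 4-coloring: color 1: [7]; color 2: [2, 8, 9, 15, 17, 20]; color 3: [4, 11, 14, 21, 24, 25].
(χ(G) = 3 ≤ 4.)

Yes, G is 4-colorable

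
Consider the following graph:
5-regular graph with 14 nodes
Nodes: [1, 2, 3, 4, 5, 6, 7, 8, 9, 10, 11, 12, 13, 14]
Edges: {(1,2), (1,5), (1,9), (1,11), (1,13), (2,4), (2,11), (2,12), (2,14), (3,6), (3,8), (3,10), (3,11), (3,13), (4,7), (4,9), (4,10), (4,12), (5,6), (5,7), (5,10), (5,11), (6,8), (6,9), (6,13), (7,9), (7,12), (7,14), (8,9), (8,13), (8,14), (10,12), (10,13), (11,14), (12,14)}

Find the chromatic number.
Clique number ω(G) = 4 (lower bound: χ ≥ ω).
The clique on [3, 6, 8, 13] has size 4, forcing χ ≥ 4, and the coloring below uses 4 colors, so χ(G) = 4.
A valid 4-coloring: color 1: [3, 4, 5, 14]; color 2: [9, 11, 12, 13]; color 3: [2, 7, 8, 10]; color 4: [1, 6].

χ(G) = 4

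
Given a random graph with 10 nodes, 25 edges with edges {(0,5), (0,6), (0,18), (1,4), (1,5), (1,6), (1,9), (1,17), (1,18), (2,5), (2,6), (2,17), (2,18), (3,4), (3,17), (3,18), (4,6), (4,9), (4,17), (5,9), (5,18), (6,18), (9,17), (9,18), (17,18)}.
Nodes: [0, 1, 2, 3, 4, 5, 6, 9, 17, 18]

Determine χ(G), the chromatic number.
χ(G) = 4

Clique number ω(G) = 4 (lower bound: χ ≥ ω).
The clique on [1, 9, 17, 18] has size 4, forcing χ ≥ 4, and the coloring below uses 4 colors, so χ(G) = 4.
A valid 4-coloring: color 1: [4, 18]; color 2: [0, 1, 2, 3]; color 3: [5, 6, 17]; color 4: [9].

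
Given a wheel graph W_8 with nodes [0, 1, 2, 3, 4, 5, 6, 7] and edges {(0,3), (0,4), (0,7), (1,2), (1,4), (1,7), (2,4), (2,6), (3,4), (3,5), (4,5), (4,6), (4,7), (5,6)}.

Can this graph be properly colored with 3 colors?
No, G is not 3-colorable

Odd cycle [6, 5, 3, 0, 7, 1, 2] needs 3 colors (χ ≥ 3).
Vertex 4 is adjacent to every vertex of [0, 1, 2, 3, 5, 6, 7], which already need 3 colors among themselves, so 4 needs a new color (χ ≥ 4).
Hence χ(G) ≥ 4 > 3, so no proper 3-coloring exists.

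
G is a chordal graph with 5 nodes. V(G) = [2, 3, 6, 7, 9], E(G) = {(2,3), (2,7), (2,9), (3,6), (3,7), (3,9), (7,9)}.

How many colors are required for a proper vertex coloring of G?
χ(G) = 4

Clique number ω(G) = 4 (lower bound: χ ≥ ω).
The clique on [2, 3, 7, 9] has size 4, forcing χ ≥ 4, and the coloring below uses 4 colors, so χ(G) = 4.
A valid 4-coloring: color 1: [3]; color 2: [2, 6]; color 3: [7]; color 4: [9].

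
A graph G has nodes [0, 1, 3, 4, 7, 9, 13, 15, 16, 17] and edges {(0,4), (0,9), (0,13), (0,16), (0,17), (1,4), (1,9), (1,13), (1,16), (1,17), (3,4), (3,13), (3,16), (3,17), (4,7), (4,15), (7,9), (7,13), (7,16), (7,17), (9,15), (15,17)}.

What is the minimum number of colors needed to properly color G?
χ(G) = 2

Clique number ω(G) = 2 (lower bound: χ ≥ ω).
The graph is bipartite (no odd cycle), so 2 colors suffice: χ(G) = 2.
A valid 2-coloring: color 1: [4, 9, 13, 16, 17]; color 2: [0, 1, 3, 7, 15].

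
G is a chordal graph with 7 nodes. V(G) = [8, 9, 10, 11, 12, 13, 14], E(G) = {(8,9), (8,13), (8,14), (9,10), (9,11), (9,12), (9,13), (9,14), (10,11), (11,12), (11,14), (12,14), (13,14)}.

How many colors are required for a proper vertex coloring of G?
χ(G) = 4

Clique number ω(G) = 4 (lower bound: χ ≥ ω).
The clique on [8, 9, 13, 14] has size 4, forcing χ ≥ 4, and the coloring below uses 4 colors, so χ(G) = 4.
A valid 4-coloring: color 1: [9]; color 2: [10, 14]; color 3: [8, 11]; color 4: [12, 13].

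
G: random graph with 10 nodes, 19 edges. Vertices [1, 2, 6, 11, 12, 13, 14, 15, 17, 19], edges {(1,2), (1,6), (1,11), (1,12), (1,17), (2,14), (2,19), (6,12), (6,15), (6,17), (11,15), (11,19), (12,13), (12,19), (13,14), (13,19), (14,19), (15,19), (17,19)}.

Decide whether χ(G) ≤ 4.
A valid 4-coloring: color 1: [1, 19]; color 2: [12, 14, 15, 17]; color 3: [2, 6, 11, 13].
(χ(G) = 3 ≤ 4.)

Yes, G is 4-colorable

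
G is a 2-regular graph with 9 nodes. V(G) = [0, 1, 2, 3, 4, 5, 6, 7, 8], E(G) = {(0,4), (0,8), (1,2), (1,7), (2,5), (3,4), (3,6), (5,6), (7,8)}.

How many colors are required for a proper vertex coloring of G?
χ(G) = 3

Clique number ω(G) = 2 (lower bound: χ ≥ ω).
Odd cycle [0, 8, 7, 1, 2, 5, 6, 3, 4] needs 3 colors (χ ≥ 3).
The coloring below uses 3 colors, so χ(G) = 3.
A valid 3-coloring: color 1: [0, 2, 3, 7]; color 2: [1, 4, 5, 8]; color 3: [6].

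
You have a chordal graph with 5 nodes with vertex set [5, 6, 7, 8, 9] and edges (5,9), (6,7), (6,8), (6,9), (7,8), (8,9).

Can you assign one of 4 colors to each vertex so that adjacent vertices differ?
A valid 4-coloring: color 1: [5, 8]; color 2: [7, 9]; color 3: [6].
(χ(G) = 3 ≤ 4.)

Yes, G is 4-colorable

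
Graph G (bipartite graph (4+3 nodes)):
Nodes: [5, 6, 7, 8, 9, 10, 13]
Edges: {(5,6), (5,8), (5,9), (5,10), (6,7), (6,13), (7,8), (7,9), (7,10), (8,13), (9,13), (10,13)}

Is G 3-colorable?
Yes, G is 3-colorable

A valid 3-coloring: color 1: [5, 7, 13]; color 2: [6, 8, 9, 10].
(χ(G) = 2 ≤ 3.)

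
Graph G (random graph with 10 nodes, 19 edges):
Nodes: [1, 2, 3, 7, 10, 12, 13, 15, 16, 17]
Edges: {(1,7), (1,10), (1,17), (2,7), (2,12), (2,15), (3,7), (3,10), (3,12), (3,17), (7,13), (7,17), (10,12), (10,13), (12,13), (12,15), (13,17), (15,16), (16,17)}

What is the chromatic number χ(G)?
Clique number ω(G) = 3 (lower bound: χ ≥ ω).
The clique on [1, 7, 17] has size 3, forcing χ ≥ 3, and the coloring below uses 3 colors, so χ(G) = 3.
A valid 3-coloring: color 1: [7, 12, 16]; color 2: [1, 3, 13, 15]; color 3: [2, 10, 17].

χ(G) = 3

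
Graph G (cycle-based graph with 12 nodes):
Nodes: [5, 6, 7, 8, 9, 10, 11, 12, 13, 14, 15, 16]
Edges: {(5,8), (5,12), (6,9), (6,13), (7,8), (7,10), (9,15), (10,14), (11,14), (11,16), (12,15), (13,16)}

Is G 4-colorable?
Yes, G is 4-colorable

A valid 4-coloring: color 1: [5, 6, 7, 14, 15, 16]; color 2: [8, 9, 10, 11, 12, 13].
(χ(G) = 2 ≤ 4.)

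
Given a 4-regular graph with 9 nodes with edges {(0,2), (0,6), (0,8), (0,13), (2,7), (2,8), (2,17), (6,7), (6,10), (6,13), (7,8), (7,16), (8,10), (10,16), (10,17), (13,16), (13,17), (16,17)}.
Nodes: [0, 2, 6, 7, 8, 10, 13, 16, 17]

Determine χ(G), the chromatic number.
χ(G) = 3

Clique number ω(G) = 3 (lower bound: χ ≥ ω).
The clique on [0, 2, 8] has size 3, forcing χ ≥ 3, and the coloring below uses 3 colors, so χ(G) = 3.
A valid 3-coloring: color 1: [0, 7, 17]; color 2: [2, 10, 13]; color 3: [6, 8, 16].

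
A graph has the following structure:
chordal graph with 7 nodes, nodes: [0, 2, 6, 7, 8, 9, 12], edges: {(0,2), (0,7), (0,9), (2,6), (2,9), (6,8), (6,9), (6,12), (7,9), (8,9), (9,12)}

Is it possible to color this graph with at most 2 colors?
The clique on vertices [0, 2, 9] has size 3 > 2, so it alone needs 3 colors.

No, G is not 2-colorable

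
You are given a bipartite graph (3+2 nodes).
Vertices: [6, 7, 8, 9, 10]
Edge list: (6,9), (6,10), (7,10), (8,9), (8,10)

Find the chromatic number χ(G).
Clique number ω(G) = 2 (lower bound: χ ≥ ω).
The graph is bipartite (no odd cycle), so 2 colors suffice: χ(G) = 2.
A valid 2-coloring: color 1: [9, 10]; color 2: [6, 7, 8].

χ(G) = 2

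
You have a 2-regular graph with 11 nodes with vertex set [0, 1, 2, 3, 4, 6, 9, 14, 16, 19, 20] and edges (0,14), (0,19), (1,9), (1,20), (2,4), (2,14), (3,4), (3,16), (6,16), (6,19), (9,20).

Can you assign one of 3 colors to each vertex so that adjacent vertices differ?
A valid 3-coloring: color 1: [0, 1, 2, 3, 6]; color 2: [4, 9, 14, 16, 19]; color 3: [20].
(χ(G) = 3 ≤ 3.)

Yes, G is 3-colorable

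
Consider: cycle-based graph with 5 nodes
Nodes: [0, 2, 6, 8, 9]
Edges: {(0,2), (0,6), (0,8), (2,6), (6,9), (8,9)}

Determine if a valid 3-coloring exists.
Yes, G is 3-colorable

A valid 3-coloring: color 1: [0, 9]; color 2: [6, 8]; color 3: [2].
(χ(G) = 3 ≤ 3.)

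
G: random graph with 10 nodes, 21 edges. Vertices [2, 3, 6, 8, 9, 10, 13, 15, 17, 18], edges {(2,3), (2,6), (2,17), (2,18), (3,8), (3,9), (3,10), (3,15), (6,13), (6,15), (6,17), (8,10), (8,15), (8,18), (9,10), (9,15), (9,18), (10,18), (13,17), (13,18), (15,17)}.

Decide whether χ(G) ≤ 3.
Yes, G is 3-colorable

A valid 3-coloring: color 1: [3, 17, 18]; color 2: [2, 10, 13, 15]; color 3: [6, 8, 9].
(χ(G) = 3 ≤ 3.)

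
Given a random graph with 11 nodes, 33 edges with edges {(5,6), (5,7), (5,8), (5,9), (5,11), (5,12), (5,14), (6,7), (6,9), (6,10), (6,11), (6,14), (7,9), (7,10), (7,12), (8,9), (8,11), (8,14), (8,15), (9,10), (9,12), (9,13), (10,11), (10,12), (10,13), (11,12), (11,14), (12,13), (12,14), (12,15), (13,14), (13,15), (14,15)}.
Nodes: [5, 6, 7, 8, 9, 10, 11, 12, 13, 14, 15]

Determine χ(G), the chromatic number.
Clique number ω(G) = 4 (lower bound: χ ≥ ω).
The clique on [5, 8, 11, 14] has size 4, forcing χ ≥ 4, and the coloring below uses 4 colors, so χ(G) = 4.
A valid 4-coloring: color 1: [6, 8, 12]; color 2: [5, 10, 15]; color 3: [9, 14]; color 4: [7, 11, 13].

χ(G) = 4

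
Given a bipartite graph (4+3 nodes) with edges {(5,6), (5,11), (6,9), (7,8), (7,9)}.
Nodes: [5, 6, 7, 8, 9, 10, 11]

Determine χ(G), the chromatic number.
Clique number ω(G) = 2 (lower bound: χ ≥ ω).
The graph is bipartite (no odd cycle), so 2 colors suffice: χ(G) = 2.
A valid 2-coloring: color 1: [5, 8, 9, 10]; color 2: [6, 7, 11].

χ(G) = 2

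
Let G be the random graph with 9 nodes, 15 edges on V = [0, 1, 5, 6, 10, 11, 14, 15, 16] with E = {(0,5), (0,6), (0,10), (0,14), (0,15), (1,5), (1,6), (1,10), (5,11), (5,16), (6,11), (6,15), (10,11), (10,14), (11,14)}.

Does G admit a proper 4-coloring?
A valid 4-coloring: color 1: [0, 1, 11, 16]; color 2: [5, 6, 10]; color 3: [14, 15].
(χ(G) = 3 ≤ 4.)

Yes, G is 4-colorable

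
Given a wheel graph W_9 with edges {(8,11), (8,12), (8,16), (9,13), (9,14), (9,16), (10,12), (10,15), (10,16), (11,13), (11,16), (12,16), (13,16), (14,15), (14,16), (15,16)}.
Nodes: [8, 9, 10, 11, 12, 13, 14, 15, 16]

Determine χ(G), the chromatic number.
Clique number ω(G) = 3 (lower bound: χ ≥ ω).
The clique on [8, 11, 16] has size 3, forcing χ ≥ 3, and the coloring below uses 3 colors, so χ(G) = 3.
A valid 3-coloring: color 1: [16]; color 2: [8, 10, 13, 14]; color 3: [9, 11, 12, 15].

χ(G) = 3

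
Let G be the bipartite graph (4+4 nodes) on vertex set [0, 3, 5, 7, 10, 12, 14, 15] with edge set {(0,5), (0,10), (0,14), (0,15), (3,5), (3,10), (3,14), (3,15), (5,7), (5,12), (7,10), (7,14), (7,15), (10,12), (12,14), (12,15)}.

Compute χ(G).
χ(G) = 2

Clique number ω(G) = 2 (lower bound: χ ≥ ω).
The graph is bipartite (no odd cycle), so 2 colors suffice: χ(G) = 2.
A valid 2-coloring: color 1: [0, 3, 7, 12]; color 2: [5, 10, 14, 15].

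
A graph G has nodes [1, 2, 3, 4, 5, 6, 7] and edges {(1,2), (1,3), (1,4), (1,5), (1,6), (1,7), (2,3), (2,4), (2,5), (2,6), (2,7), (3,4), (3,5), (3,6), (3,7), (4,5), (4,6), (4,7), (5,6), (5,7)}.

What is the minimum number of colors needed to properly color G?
χ(G) = 6

Clique number ω(G) = 6 (lower bound: χ ≥ ω).
The clique on [1, 2, 3, 4, 5, 6] has size 6, forcing χ ≥ 6, and the coloring below uses 6 colors, so χ(G) = 6.
A valid 6-coloring: color 1: [5]; color 2: [1]; color 3: [4]; color 4: [2]; color 5: [3]; color 6: [6, 7].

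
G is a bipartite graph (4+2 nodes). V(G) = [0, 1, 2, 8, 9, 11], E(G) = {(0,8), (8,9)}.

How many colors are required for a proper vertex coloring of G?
Clique number ω(G) = 2 (lower bound: χ ≥ ω).
The graph is bipartite (no odd cycle), so 2 colors suffice: χ(G) = 2.
A valid 2-coloring: color 1: [1, 2, 8, 11]; color 2: [0, 9].

χ(G) = 2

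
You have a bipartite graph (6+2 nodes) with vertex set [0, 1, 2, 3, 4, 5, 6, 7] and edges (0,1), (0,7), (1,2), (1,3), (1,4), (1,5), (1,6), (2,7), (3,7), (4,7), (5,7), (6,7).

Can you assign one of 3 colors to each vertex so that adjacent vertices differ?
A valid 3-coloring: color 1: [1, 7]; color 2: [0, 2, 3, 4, 5, 6].
(χ(G) = 2 ≤ 3.)

Yes, G is 3-colorable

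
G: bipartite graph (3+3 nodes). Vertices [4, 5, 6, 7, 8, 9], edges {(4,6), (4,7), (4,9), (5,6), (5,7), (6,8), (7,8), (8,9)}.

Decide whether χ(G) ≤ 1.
Edge (8,9) forces its endpoints to differ, so 1 color is not enough.

No, G is not 1-colorable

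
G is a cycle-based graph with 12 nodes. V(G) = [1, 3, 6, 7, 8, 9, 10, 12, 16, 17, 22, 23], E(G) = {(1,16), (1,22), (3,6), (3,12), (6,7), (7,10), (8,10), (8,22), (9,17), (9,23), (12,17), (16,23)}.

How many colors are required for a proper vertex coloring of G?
χ(G) = 2

Clique number ω(G) = 2 (lower bound: χ ≥ ω).
The graph is bipartite (no odd cycle), so 2 colors suffice: χ(G) = 2.
A valid 2-coloring: color 1: [6, 9, 10, 12, 16, 22]; color 2: [1, 3, 7, 8, 17, 23].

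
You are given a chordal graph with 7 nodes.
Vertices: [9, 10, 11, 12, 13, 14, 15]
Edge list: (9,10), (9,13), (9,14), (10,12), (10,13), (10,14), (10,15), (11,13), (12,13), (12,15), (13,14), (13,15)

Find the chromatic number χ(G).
χ(G) = 4

Clique number ω(G) = 4 (lower bound: χ ≥ ω).
The clique on [9, 10, 13, 14] has size 4, forcing χ ≥ 4, and the coloring below uses 4 colors, so χ(G) = 4.
A valid 4-coloring: color 1: [13]; color 2: [10, 11]; color 3: [9, 12]; color 4: [14, 15].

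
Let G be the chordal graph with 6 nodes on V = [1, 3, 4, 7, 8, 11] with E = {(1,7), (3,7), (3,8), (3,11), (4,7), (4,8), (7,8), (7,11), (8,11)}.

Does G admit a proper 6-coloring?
Yes, G is 6-colorable

A valid 6-coloring: color 1: [7]; color 2: [1, 8]; color 3: [4, 11]; color 4: [3].
(χ(G) = 4 ≤ 6.)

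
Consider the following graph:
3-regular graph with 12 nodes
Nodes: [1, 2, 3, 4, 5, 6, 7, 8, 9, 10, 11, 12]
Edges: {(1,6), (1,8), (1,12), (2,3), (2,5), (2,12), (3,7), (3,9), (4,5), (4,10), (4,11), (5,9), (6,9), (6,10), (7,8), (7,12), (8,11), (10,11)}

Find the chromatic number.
Clique number ω(G) = 3 (lower bound: χ ≥ ω).
The clique on [4, 10, 11] has size 3, forcing χ ≥ 3, and the coloring below uses 3 colors, so χ(G) = 3.
A valid 3-coloring: color 1: [3, 5, 6, 11, 12]; color 2: [1, 2, 4, 7, 9]; color 3: [8, 10].

χ(G) = 3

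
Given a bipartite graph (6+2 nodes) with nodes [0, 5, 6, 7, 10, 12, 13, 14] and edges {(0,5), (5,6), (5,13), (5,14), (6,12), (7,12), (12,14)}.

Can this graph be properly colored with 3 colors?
Yes, G is 3-colorable

A valid 3-coloring: color 1: [5, 10, 12]; color 2: [0, 6, 7, 13, 14].
(χ(G) = 2 ≤ 3.)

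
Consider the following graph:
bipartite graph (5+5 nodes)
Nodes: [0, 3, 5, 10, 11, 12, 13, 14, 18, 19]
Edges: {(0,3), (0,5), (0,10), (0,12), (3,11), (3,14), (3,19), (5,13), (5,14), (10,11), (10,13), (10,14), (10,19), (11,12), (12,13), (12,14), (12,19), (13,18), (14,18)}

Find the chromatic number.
χ(G) = 2

Clique number ω(G) = 2 (lower bound: χ ≥ ω).
The graph is bipartite (no odd cycle), so 2 colors suffice: χ(G) = 2.
A valid 2-coloring: color 1: [0, 11, 13, 14, 19]; color 2: [3, 5, 10, 12, 18].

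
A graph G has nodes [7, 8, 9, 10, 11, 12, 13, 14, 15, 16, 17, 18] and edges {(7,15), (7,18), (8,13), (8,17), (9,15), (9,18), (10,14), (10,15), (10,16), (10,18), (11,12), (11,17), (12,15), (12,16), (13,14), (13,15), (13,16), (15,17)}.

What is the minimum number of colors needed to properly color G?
χ(G) = 2

Clique number ω(G) = 2 (lower bound: χ ≥ ω).
The graph is bipartite (no odd cycle), so 2 colors suffice: χ(G) = 2.
A valid 2-coloring: color 1: [8, 11, 14, 15, 16, 18]; color 2: [7, 9, 10, 12, 13, 17].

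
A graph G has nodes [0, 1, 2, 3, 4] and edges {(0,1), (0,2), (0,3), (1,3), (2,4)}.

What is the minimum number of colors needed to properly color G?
Clique number ω(G) = 3 (lower bound: χ ≥ ω).
The clique on [0, 1, 3] has size 3, forcing χ ≥ 3, and the coloring below uses 3 colors, so χ(G) = 3.
A valid 3-coloring: color 1: [0, 4]; color 2: [2, 3]; color 3: [1].

χ(G) = 3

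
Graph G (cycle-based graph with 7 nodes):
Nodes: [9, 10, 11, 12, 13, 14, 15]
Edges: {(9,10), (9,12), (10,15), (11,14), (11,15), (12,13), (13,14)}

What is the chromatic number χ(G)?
Clique number ω(G) = 2 (lower bound: χ ≥ ω).
Odd cycle [13, 12, 9, 10, 15, 11, 14] needs 3 colors (χ ≥ 3).
The coloring below uses 3 colors, so χ(G) = 3.
A valid 3-coloring: color 1: [9, 11, 13]; color 2: [10, 12, 14]; color 3: [15].

χ(G) = 3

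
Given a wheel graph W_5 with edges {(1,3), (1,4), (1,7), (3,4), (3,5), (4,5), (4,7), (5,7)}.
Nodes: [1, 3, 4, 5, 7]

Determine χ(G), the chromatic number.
Clique number ω(G) = 3 (lower bound: χ ≥ ω).
The clique on [1, 3, 4] has size 3, forcing χ ≥ 3, and the coloring below uses 3 colors, so χ(G) = 3.
A valid 3-coloring: color 1: [4]; color 2: [3, 7]; color 3: [1, 5].

χ(G) = 3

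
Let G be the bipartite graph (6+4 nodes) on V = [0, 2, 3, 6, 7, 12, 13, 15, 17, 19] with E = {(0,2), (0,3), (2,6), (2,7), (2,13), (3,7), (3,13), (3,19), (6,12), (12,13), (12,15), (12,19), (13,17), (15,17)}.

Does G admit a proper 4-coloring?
Yes, G is 4-colorable

A valid 4-coloring: color 1: [0, 6, 7, 13, 15, 19]; color 2: [2, 3, 12, 17].
(χ(G) = 2 ≤ 4.)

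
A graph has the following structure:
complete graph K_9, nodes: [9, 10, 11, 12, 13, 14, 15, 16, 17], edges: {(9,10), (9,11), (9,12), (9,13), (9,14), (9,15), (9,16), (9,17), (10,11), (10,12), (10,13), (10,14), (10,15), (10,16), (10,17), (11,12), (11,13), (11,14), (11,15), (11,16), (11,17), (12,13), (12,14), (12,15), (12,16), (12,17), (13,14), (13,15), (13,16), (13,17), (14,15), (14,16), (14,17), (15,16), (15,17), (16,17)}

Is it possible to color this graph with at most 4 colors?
No, G is not 4-colorable

The clique on vertices [9, 10, 11, 12, 13, 14, 15, 16, 17] has size 9 > 4, so it alone needs 9 colors.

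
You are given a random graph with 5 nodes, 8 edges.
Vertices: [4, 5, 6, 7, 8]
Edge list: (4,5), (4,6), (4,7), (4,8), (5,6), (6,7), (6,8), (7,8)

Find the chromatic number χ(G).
Clique number ω(G) = 4 (lower bound: χ ≥ ω).
The clique on [4, 6, 7, 8] has size 4, forcing χ ≥ 4, and the coloring below uses 4 colors, so χ(G) = 4.
A valid 4-coloring: color 1: [4]; color 2: [6]; color 3: [5, 7]; color 4: [8].

χ(G) = 4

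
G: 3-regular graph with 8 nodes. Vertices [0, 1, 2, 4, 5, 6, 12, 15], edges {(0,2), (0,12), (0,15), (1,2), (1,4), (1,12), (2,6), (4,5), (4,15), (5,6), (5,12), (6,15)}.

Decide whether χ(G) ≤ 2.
No, G is not 2-colorable

Odd cycle [0, 2, 1, 4, 15] needs 3 colors (χ ≥ 3).
Hence χ(G) ≥ 3 > 2, so no proper 2-coloring exists.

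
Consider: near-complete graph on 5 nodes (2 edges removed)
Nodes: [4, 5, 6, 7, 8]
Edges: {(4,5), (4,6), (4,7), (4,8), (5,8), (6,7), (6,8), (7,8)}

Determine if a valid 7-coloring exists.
Yes, G is 7-colorable

A valid 7-coloring: color 1: [8]; color 2: [4]; color 3: [5, 6]; color 4: [7].
(χ(G) = 4 ≤ 7.)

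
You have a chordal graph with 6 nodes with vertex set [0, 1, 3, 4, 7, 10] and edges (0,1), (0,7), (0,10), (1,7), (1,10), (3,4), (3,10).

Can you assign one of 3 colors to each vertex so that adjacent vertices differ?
Yes, G is 3-colorable

A valid 3-coloring: color 1: [1, 3]; color 2: [0, 4]; color 3: [7, 10].
(χ(G) = 3 ≤ 3.)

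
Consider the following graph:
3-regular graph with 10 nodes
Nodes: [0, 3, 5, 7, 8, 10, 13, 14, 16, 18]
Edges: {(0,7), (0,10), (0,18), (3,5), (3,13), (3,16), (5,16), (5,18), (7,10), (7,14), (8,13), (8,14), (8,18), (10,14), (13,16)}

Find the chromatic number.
χ(G) = 3

Clique number ω(G) = 3 (lower bound: χ ≥ ω).
The clique on [0, 7, 10] has size 3, forcing χ ≥ 3, and the coloring below uses 3 colors, so χ(G) = 3.
A valid 3-coloring: color 1: [0, 5, 13, 14]; color 2: [8, 10, 16]; color 3: [3, 7, 18].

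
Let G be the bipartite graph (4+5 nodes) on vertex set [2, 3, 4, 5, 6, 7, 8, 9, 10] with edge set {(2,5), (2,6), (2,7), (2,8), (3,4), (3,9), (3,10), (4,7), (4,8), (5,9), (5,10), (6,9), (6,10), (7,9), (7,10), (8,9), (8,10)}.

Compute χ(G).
χ(G) = 2

Clique number ω(G) = 2 (lower bound: χ ≥ ω).
The graph is bipartite (no odd cycle), so 2 colors suffice: χ(G) = 2.
A valid 2-coloring: color 1: [2, 4, 9, 10]; color 2: [3, 5, 6, 7, 8].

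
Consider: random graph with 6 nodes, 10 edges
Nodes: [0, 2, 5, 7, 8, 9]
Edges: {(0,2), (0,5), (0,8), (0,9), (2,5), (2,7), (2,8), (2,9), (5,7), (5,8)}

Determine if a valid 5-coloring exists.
A valid 5-coloring: color 1: [2]; color 2: [5, 9]; color 3: [0, 7]; color 4: [8].
(χ(G) = 4 ≤ 5.)

Yes, G is 5-colorable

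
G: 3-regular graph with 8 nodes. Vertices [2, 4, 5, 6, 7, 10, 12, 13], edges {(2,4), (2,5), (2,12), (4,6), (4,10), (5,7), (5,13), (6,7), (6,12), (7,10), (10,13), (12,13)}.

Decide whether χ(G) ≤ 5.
A valid 5-coloring: color 1: [4, 7, 12]; color 2: [2, 6, 13]; color 3: [5, 10].
(χ(G) = 3 ≤ 5.)

Yes, G is 5-colorable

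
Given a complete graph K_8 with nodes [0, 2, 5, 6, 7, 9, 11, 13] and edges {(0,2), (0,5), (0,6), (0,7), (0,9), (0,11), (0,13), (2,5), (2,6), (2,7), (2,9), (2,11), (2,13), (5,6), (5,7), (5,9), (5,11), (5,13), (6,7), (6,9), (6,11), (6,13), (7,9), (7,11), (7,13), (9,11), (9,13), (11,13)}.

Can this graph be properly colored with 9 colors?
A valid 9-coloring: color 1: [9]; color 2: [2]; color 3: [6]; color 4: [11]; color 5: [7]; color 6: [5]; color 7: [13]; color 8: [0].
(χ(G) = 8 ≤ 9.)

Yes, G is 9-colorable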